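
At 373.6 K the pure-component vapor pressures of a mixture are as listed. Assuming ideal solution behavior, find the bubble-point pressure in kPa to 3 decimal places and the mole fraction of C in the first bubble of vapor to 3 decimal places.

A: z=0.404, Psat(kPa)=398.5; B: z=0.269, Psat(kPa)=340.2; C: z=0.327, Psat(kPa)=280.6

At the bubble point ψ → 0, so ΣzᵢKᵢ = 1 with Kᵢ = Pᵢˢᵃᵗ/P ⇒ P = ΣzᵢPᵢˢᵃᵗ.
P = 0.404·398.5 + 0.269·340.2 + 0.327·280.6 = 344.264 kPa
yᵢ = zᵢPᵢˢᵃᵗ/P ⇒ y_C = 0.327·280.6/344.264 = 0.267

Pbub = 344.264 kPa, y_C = 0.267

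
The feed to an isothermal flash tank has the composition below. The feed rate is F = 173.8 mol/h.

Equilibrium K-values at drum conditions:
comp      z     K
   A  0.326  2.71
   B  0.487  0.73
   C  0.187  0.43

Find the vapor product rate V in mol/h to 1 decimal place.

Let ψ = V/F and solve Σ zᵢ(Kᵢ−1)/(1+ψ(Kᵢ−1)) = 0.
g(0) = ΣzᵢKᵢ − 1 = 0.319 and g(1) = 1 − Σzᵢ/Kᵢ = -0.222, so a root lies in (0, 1).
Newton–Raphson from ψ = 0.5:
  ψ = 0.500: g = -0.0006, g' = -0.443 → ψ = 0.499
Converged at ψ = 0.499.
Then V = ψ·F = 0.4987·173.8 = 86.7 mol/h and L = F − V = 87.1 mol/h.

V = 86.7 mol/h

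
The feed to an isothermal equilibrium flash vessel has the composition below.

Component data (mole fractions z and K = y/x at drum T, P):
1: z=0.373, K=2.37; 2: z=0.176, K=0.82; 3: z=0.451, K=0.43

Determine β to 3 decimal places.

Material balance + equilibrium reduce to Σ zᵢ(Kᵢ−1)/(1+β(Kᵢ−1)) = 0.
g(0) = ΣzᵢKᵢ − 1 = 0.222 and g(1) = 1 − Σzᵢ/Kᵢ = -0.421, so a root lies in (0, 1).
Newton iteration, β⁰ = 0.5:
  β = 0.500: g = -0.0911, g' = -0.540 → β = 0.331
  β = 0.331: g = 0.0008, g' = -0.560 → β = 0.333
Converged at β = 0.333.

β = 0.333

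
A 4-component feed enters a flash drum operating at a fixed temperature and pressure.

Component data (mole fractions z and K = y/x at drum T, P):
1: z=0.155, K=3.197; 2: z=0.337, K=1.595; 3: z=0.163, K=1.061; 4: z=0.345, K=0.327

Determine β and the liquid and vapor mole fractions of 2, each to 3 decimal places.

Rachford–Rice: g(β) = Σ zᵢ(Kᵢ−1)/(1+β(Kᵢ−1)) = 0.
g(0) = ΣzᵢKᵢ − 1 = 0.319 and g(1) = 1 − Σzᵢ/Kᵢ = -0.468, so a root lies in (0, 1).
Iterate (Newton) starting at β = 0.5:
  β = 0.500: g = -0.0235, g' = -0.596 → β = 0.461
  β = 0.461: g = -0.0002, g' = -0.587 → β = 0.460
Converged at β = 0.460.
Compositions from xᵢ = zᵢ/(1+β(Kᵢ−1)), yᵢ = Kᵢxᵢ:
  1: x = 0.077, y = 0.246
  2: x = 0.265, y = 0.422
  3: x = 0.159, y = 0.168
  4: x = 0.500, y = 0.163

β = 0.460, x_2 = 0.265, y_2 = 0.422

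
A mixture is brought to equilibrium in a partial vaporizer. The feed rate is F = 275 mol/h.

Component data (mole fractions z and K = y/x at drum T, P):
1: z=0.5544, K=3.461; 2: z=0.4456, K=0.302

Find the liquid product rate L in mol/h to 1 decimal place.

Material balance + equilibrium reduce to Σ zᵢ(Kᵢ−1)/(1+ψ(Kᵢ−1)) = 0.
Feasibility: ΣzᵢKᵢ = 2.0533, Σzᵢ/Kᵢ = 1.6357 — both > 1, two phases present.
Binary case is linear: z₁(K₁−1)(1+ψ(K₂−1)) + z₂(K₂−1)(1+ψ(K₁−1)) = 0
⇒ ψ = [z₁(K₁−1)+z₂(K₂−1)] / [−(K₁−1)(K₂−1)] = 1.05335/1.71778 = 0.6132
Then V = ψ·F = 0.6132·275 = 168.6 mol/h and L = F − V = 106.4 mol/h.

L = 106.4 mol/h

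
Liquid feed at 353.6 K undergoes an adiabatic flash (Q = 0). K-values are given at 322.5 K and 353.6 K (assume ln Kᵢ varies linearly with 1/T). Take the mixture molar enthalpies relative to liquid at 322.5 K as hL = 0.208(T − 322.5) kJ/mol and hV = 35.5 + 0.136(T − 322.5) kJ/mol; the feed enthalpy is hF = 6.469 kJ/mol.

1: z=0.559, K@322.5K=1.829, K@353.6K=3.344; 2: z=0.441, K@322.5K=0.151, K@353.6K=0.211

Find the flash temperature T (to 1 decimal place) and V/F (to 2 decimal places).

T = 324.3 K, V/F = 0.17

Adiabatic flash: solve Rachford–Rice at each trial T, then check hF = ψ·hV(T) + (1−ψ)·hL(T).
  T = 322.5 K: K = (1.829, 0.151), RR gives ψ = 0.126, H_out = 4.489 kJ/mol
  T = 353.6 K: K = (3.344, 0.211), RR gives ψ = 0.520, H_out = 23.776 kJ/mol
  T = 338.1 K: K = (2.510, 0.180), RR gives ψ = 0.390, H_out = 16.640 kJ/mol
  T = 330.3 K: K = (2.151, 0.165), RR gives ψ = 0.286, H_out = 11.627 kJ/mol
  T = 326.4 K: K = (1.985, 0.158), RR gives ψ = 0.216, H_out = 8.429 kJ/mol
  T = 324.4 K: K = (1.904, 0.154), RR gives ψ = 0.173, H_out = 6.521 kJ/mol
  T = 323.4 K: K = (1.864, 0.153), RR gives ψ = 0.149, H_out = 5.481 kJ/mol
Linear interpolation between T = 323.4 (H_out = 5.481) and T = 324.4 (H_out = 6.521) on hF = 6.469 gives T ≈ 324.3 K, at which ψ = 0.17.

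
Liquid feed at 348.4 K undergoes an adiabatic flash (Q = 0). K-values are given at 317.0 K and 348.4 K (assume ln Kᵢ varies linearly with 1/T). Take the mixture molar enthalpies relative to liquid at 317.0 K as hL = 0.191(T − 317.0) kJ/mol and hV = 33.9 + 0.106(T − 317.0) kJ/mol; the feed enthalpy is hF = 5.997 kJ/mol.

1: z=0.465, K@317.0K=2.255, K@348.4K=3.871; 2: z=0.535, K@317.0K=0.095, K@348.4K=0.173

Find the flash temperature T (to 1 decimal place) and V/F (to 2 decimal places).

Adiabatic flash: solve Rachford–Rice at each trial T, then check hF = ψ·hV(T) + (1−ψ)·hL(T).
  T = 317.0 K: K = (2.255, 0.095), RR gives ψ = 0.088, H_out = 2.967 kJ/mol
  T = 348.4 K: K = (3.871, 0.173), RR gives ψ = 0.376, H_out = 17.738 kJ/mol
  T = 332.7 K: K = (2.992, 0.130), RR gives ψ = 0.266, H_out = 11.660 kJ/mol
  T = 324.9 K: K = (2.609, 0.112), RR gives ψ = 0.191, H_out = 7.853 kJ/mol
  T = 320.9 K: K = (2.425, 0.103), RR gives ψ = 0.143, H_out = 5.548 kJ/mol
  T = 322.9 K: K = (2.516, 0.107), RR gives ψ = 0.168, H_out = 6.738 kJ/mol
  T = 321.9 K: K = (2.470, 0.105), RR gives ψ = 0.156, H_out = 6.153 kJ/mol
Linear interpolation between T = 320.9 (H_out = 5.548) and T = 321.9 (H_out = 6.153) on hF = 5.997 gives T ≈ 321.6 K, at which ψ = 0.15.

T = 321.6 K, V/F = 0.15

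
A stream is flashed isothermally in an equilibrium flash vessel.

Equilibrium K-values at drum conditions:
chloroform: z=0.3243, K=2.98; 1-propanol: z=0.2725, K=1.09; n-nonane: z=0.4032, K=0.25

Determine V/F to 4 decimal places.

Material balance + equilibrium reduce to Σ zᵢ(Kᵢ−1)/(1+V/F(Kᵢ−1)) = 0.
g(0) = ΣzᵢKᵢ − 1 = 0.3642 and g(1) = 1 − Σzᵢ/Kᵢ = -0.9716, so a root lies in (0, 1).
Newton iteration, V/F⁰ = 0.5:
  V/F = 0.5000: g = -0.13770, g' = -0.9037 → V/F = 0.3476
  V/F = 0.3476: g = -0.00493, g' = -0.8631 → V/F = 0.3419
Converged at V/F = 0.3419.

V/F = 0.3419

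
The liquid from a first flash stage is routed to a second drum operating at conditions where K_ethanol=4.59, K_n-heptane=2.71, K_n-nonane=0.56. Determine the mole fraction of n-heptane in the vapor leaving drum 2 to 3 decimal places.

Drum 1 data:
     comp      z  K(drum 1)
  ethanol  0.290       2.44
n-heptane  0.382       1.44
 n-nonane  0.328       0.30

y_n-heptane (drum 2) = 0.346

Drum 1:
Rachford–Rice: g(ψ₁) = Σ zᵢ(Kᵢ−1)/(1+ψ₁(Kᵢ−1)) = 0.
g(0) = ΣzᵢKᵢ − 1 = 0.356 and g(1) = 1 − Σzᵢ/Kᵢ = -0.477, so a root lies in (0, 1).
Newton–Raphson from ψ₁ = 0.54:
  ψ₁ = 0.540: g = 0.0016, g' = -0.654 → ψ₁ = 0.542
Converged at ψ₁ = 0.542.
Drum-1 compositions:
  ethanol: x = 0.163, y = 0.397
  n-heptane: x = 0.308, y = 0.444
  n-nonane: x = 0.529, y = 0.159
Drum-2 feed = drum-1 liquid: z₂ = (0.1628, 0.3084, 0.5288).
Drum 2:
Newton iteration, ψ₂⁰ = 0.58:
  ψ₂ = 0.580: g = 0.1420, g' = -0.633 → ψ₂ = 0.804
  ψ₂ = 0.804: g = 0.0122, g' = -0.544 → ψ₂ = 0.827
Converged at ψ₂ = 0.827.
  ethanol: x = 0.041, y = 0.188
  n-heptane: x = 0.128, y = 0.346
  n-nonane: x = 0.831, y = 0.465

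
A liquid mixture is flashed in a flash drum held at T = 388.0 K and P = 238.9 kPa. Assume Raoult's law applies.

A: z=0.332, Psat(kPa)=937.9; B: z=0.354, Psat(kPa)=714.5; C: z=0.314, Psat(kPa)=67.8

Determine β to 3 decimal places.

β = 0.826

Raoult's law: Kᵢ = Pᵢˢᵃᵗ/P = Pᵢˢᵃᵗ/238.9.
  K_A = 937.9/238.9 = 3.92591, K_B = 714.5/238.9 = 2.99079, K_C = 67.8/238.9 = 0.28380
Material balance + equilibrium reduce to Σ zᵢ(Kᵢ−1)/(1+β(Kᵢ−1)) = 0.
Feasibility: ΣzᵢKᵢ = 2.451, Σzᵢ/Kᵢ = 1.309 — both > 1, two phases present.
Newton–Raphson from β = 0.44:
  β = 0.440: g = 0.4720, g' = -1.285 → β = 0.807
  β = 0.807: g = 0.0262, g' = -1.363 → β = 0.826
Converged at β = 0.826.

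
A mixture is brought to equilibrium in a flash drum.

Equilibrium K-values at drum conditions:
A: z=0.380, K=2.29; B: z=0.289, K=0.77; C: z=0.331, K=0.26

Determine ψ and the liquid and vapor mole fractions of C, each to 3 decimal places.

Let ψ = V/F and solve Σ zᵢ(Kᵢ−1)/(1+ψ(Kᵢ−1)) = 0.
Feasibility: ΣzᵢKᵢ = 1.179, Σzᵢ/Kᵢ = 1.814 — both > 1, two phases present.
Newton iteration, ψ⁰ = 0.5:
  ψ = 0.500: g = -0.1659, g' = -0.710 → ψ = 0.266
  ψ = 0.266: g = -0.0110, g' = -0.649 → ψ = 0.249
Converged at ψ = 0.249.
Compositions from xᵢ = zᵢ/(1+ψ(Kᵢ−1)), yᵢ = Kᵢxᵢ:
  A: x = 0.288, y = 0.658
  B: x = 0.307, y = 0.236
  C: x = 0.406, y = 0.106

ψ = 0.249, x_C = 0.406, y_C = 0.106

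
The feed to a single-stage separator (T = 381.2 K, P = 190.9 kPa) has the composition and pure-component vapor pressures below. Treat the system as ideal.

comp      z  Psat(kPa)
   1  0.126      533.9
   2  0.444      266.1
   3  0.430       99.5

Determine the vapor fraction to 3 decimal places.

Raoult's law: Kᵢ = Pᵢˢᵃᵗ/P = Pᵢˢᵃᵗ/190.9.
  K_1 = 533.9/190.9 = 2.79675, K_2 = 266.1/190.9 = 1.39392, K_3 = 99.5/190.9 = 0.52122
Iterate (Newton) starting at ψ = 0.33:
  ψ = 0.330: g = 0.0524, g' = -0.353 → ψ = 0.478
  ψ = 0.478: g = 0.0019, g' = -0.332 → ψ = 0.484
Converged at ψ = 0.484.

ψ = 0.484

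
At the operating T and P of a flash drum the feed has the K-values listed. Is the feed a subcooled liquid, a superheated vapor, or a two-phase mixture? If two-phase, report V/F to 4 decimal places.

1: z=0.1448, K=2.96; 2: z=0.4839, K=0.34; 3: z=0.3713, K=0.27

ΣzᵢKᵢ = 0.6934; Σzᵢ/Kᵢ = 2.8473.
Since ΣzᵢKᵢ < 1 the mixture is below its bubble point — single liquid phase.

subcooled liquid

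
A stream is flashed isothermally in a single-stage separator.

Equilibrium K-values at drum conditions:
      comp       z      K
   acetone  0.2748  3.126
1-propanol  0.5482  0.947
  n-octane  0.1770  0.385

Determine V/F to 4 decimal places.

Material balance + equilibrium reduce to Σ zᵢ(Kᵢ−1)/(1+V/F(Kᵢ−1)) = 0.
Feasibility: ΣzᵢKᵢ = 1.4463, Σzᵢ/Kᵢ = 1.1265 — both > 1, two phases present.
Newton iteration, V/F⁰ = 0.5:
  V/F = 0.5000: g = 0.09616, g' = -0.4331 → V/F = 0.7220
  V/F = 0.7220: g = 0.00445, g' = -0.4115 → V/F = 0.7328
Converged at V/F = 0.7328.

V/F = 0.7328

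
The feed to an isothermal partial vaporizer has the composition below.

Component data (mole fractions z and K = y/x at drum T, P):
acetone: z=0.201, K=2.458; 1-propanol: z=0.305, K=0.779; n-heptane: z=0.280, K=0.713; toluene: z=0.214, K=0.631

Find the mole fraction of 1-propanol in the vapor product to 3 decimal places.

Material balance + equilibrium reduce to Σ zᵢ(Kᵢ−1)/(1+V/F(Kᵢ−1)) = 0.
g(0) = ΣzᵢKᵢ − 1 = 0.066 and g(1) = 1 − Σzᵢ/Kᵢ = -0.205, so a root lies in (0, 1).
Newton iteration, V/F⁰ = 0.5:
  V/F = 0.500: g = -0.0969, g' = -0.237 → V/F = 0.091
  V/F = 0.091: g = 0.0257, g' = -0.404 → V/F = 0.155
  V/F = 0.155: g = 0.0015, g' = -0.359 → V/F = 0.159
Converged at V/F = 0.159.
Compositions from xᵢ = zᵢ/(1+V/F(Kᵢ−1)), yᵢ = Kᵢxᵢ:
  acetone: x = 0.163, y = 0.401
  1-propanol: x = 0.316, y = 0.246
  n-heptane: x = 0.293, y = 0.209
  toluene: x = 0.227, y = 0.143

y_1-propanol = 0.246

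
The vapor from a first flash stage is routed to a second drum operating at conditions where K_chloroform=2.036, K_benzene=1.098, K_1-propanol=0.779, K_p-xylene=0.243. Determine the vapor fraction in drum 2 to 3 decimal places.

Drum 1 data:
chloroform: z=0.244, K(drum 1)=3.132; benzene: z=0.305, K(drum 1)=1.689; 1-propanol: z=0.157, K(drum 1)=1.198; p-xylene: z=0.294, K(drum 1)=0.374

V/F (drum 2) = 0.325

Drum 1:
Rachford–Rice: g(ψ₁) = Σ zᵢ(Kᵢ−1)/(1+ψ₁(Kᵢ−1)) = 0.
Check two-phase: ΣzᵢKᵢ = 1.577 > 1 and Σzᵢ/Kᵢ = 1.176 > 1, so g(0) = 0.577 > 0 and g(1) = -0.176 < 0.
Iterate (Newton) starting at ψ₁ = 0.4:
  ψ₁ = 0.400: g = 0.2288, g' = -0.622 → ψ₁ = 0.768
  ψ₁ = 0.768: g = 0.0075, g' = -0.653 → ψ₁ = 0.779
Converged at ψ₁ = 0.779.
Drum-1 compositions:
  chloroform: x = 0.092, y = 0.287
  benzene: x = 0.198, y = 0.335
  1-propanol: x = 0.136, y = 0.163
  p-xylene: x = 0.574, y = 0.215
Drum-2 feed = drum-1 vapor: z₂ = (0.2872, 0.3352, 0.1630, 0.2146).
Drum 2:
Material balance + equilibrium reduce to Σ zᵢ(Kᵢ−1)/(1+ψ₂(Kᵢ−1)) = 0.
Check two-phase: ΣzᵢKᵢ = 1.132 > 1 and Σzᵢ/Kᵢ = 1.539 > 1, so g(0) = 0.132 > 0 and g(1) = -0.539 < 0.
Iterate (Newton) starting at ψ₂ = 0.5:
  ψ₂ = 0.500: g = -0.0745, g' = -0.465 → ψ₂ = 0.340
  ψ₂ = 0.340: g = -0.0058, g' = -0.404 → ψ₂ = 0.326
  ψ₂ = 0.326: g = -0.0000, g' = -0.401 → ψ₂ = 0.325
Converged at ψ₂ = 0.325.
  chloroform: x = 0.215, y = 0.437
  benzene: x = 0.325, y = 0.357
  1-propanol: x = 0.176, y = 0.137
  p-xylene: x = 0.285, y = 0.069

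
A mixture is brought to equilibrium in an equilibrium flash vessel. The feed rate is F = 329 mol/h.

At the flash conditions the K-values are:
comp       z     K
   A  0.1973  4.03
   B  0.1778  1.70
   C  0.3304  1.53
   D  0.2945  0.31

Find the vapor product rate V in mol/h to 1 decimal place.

V = 234.3 mol/h

Rachford–Rice: g(V/F) = Σ zᵢ(Kᵢ−1)/(1+V/F(Kᵢ−1)) = 0.
Feasibility: ΣzᵢKᵢ = 1.6942, Σzᵢ/Kᵢ = 1.3195 — both > 1, two phases present.
Newton–Raphson from V/F = 0.5:
  V/F = 0.5000: g = 0.15809, g' = -0.7190 → V/F = 0.7199
  V/F = 0.7199: g = -0.00632, g' = -0.8197 → V/F = 0.7122
  V/F = 0.7122: g = -0.00003, g' = -0.8114 → V/F = 0.7121
Converged at V/F = 0.7121.
Then V = V/F·F = 0.7121·329 = 234.3 mol/h and L = F − V = 94.7 mol/h.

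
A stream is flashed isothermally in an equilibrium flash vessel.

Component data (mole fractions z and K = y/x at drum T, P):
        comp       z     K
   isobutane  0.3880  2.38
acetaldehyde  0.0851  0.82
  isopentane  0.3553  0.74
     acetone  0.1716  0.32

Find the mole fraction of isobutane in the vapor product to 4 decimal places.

y_isobutane = 0.5309

Material balance + equilibrium reduce to Σ zᵢ(Kᵢ−1)/(1+V/F(Kᵢ−1)) = 0.
Feasibility: ΣzᵢKᵢ = 1.3111, Σzᵢ/Kᵢ = 1.2832 — both > 1, two phases present.
Newton iteration, V/F⁰ = 0.56:
  V/F = 0.5600: g = -0.01157, g' = -0.4784 → V/F = 0.5358
  V/F = 0.5358: g = -0.00003, g' = -0.4764 → V/F = 0.5357
Converged at V/F = 0.5357.
Compositions from xᵢ = zᵢ/(1+V/F(Kᵢ−1)), yᵢ = Kᵢxᵢ:
  isobutane: x = 0.2231, y = 0.5309
  acetaldehyde: x = 0.0942, y = 0.0772
  isopentane: x = 0.4128, y = 0.3055
  acetone: x = 0.2699, y = 0.0864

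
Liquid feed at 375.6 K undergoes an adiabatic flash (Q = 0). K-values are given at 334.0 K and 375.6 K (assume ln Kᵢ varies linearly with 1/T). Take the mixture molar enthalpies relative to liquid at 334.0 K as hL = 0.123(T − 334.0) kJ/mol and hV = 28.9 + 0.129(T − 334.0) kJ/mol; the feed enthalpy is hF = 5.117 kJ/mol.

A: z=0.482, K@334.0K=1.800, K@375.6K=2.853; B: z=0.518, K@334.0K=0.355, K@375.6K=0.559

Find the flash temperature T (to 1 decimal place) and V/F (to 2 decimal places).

T = 336.9 K, V/F = 0.16

Adiabatic flash: solve Rachford–Rice at each trial T, then check hF = ψ·hV(T) + (1−ψ)·hL(T).
  T = 334.0 K: K = (1.800, 0.355), RR gives ψ = 0.100, H_out = 2.884 kJ/mol
  T = 375.6 K: K = (2.853, 0.559), RR gives ψ = 0.813, H_out = 28.828 kJ/mol
  T = 354.8 K: K = (2.297, 0.451), RR gives ψ = 0.479, H_out = 16.469 kJ/mol
  T = 344.4 K: K = (2.041, 0.402), RR gives ψ = 0.308, H_out = 10.201 kJ/mol
  T = 339.2 K: K = (1.918, 0.378), RR gives ψ = 0.211, H_out = 6.744 kJ/mol
  T = 336.6 K: K = (1.859, 0.366), RR gives ψ = 0.158, H_out = 4.876 kJ/mol
  T = 337.9 K: K = (1.889, 0.372), RR gives ψ = 0.185, H_out = 5.824 kJ/mol
Linear interpolation between T = 336.6 (H_out = 4.876) and T = 337.9 (H_out = 5.824) on hF = 5.117 gives T ≈ 336.9 K, at which ψ = 0.16.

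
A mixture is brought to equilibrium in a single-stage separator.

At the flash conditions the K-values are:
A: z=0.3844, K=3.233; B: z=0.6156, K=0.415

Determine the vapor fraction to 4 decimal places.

ψ = 0.3814

Binary case is linear: z₁(K₁−1)(1+ψ(K₂−1)) + z₂(K₂−1)(1+ψ(K₁−1)) = 0
⇒ ψ = [z₁(K₁−1)+z₂(K₂−1)] / [−(K₁−1)(K₂−1)] = 0.49824/1.30631 = 0.3814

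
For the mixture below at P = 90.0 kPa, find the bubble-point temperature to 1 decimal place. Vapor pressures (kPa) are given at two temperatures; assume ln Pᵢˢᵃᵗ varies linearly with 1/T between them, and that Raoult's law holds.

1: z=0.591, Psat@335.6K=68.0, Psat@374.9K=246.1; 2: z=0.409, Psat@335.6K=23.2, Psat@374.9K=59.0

Bubble-point temperature: ΣzᵢPᵢˢᵃᵗ(T) = P. Interpolate ln Pᵢˢᵃᵗ = aᵢ + bᵢ/T.
  T = 335.6 K: ΣzᵢPᵢˢᵃᵗ = 49.68 kPa
  T = 374.9 K: ΣzᵢPᵢˢᵃᵗ = 169.58 kPa
  T = 355.2 K: ΣzᵢPᵢˢᵃᵗ = 94.60 kPa
  T = 345.4 K: ΣzᵢPᵢˢᵃᵗ = 69.14 kPa
  T = 350.3 K: ΣzᵢPᵢˢᵃᵗ = 81.04 kPa
  T = 352.8 K: ΣzᵢPᵢˢᵃᵗ = 87.74 kPa
Interpolating between 352.8 K and 355.2 K gives T ≈ 353.6 K.

T = 353.6 K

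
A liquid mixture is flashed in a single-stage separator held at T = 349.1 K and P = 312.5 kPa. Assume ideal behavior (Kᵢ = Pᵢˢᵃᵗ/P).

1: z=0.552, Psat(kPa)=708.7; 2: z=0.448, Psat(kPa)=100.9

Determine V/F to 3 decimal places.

Raoult's law: Kᵢ = Pᵢˢᵃᵗ/P = Pᵢˢᵃᵗ/312.5.
  K_1 = 708.7/312.5 = 2.26784, K_2 = 100.9/312.5 = 0.32288
Rachford–Rice: g(V/F) = Σ zᵢ(Kᵢ−1)/(1+V/F(Kᵢ−1)) = 0.
g(0) = ΣzᵢKᵢ − 1 = 0.396 and g(1) = 1 − Σzᵢ/Kᵢ = -0.631, so a root lies in (0, 1).
Binary case is linear: z₁(K₁−1)(1+V/F(K₂−1)) + z₂(K₂−1)(1+V/F(K₁−1)) = 0
⇒ V/F = [z₁(K₁−1)+z₂(K₂−1)] / [−(K₁−1)(K₂−1)] = 0.3965/0.8585 = 0.462

V/F = 0.462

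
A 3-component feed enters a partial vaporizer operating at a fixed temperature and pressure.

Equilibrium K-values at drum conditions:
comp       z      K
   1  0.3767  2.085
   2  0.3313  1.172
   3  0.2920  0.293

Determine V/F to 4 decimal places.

Newton–Raphson from V/F = 0.5:
  V/F = 0.5000: g = -0.00188, g' = -0.5439 → V/F = 0.4965
Converged at V/F = 0.4965.

V/F = 0.4965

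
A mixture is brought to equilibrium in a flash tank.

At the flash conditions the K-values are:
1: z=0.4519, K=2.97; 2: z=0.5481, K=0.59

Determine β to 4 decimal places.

Let β = V/F and solve Σ zᵢ(Kᵢ−1)/(1+β(Kᵢ−1)) = 0.
Check two-phase: ΣzᵢKᵢ = 1.6655 > 1 and Σzᵢ/Kᵢ = 1.0811 > 1, so g(0) = 0.6655 > 0 and g(1) = -0.0811 < 0.
Binary case is linear: z₁(K₁−1)(1+β(K₂−1)) + z₂(K₂−1)(1+β(K₁−1)) = 0
⇒ β = [z₁(K₁−1)+z₂(K₂−1)] / [−(K₁−1)(K₂−1)] = 0.66552/0.80770 = 0.8240

β = 0.8240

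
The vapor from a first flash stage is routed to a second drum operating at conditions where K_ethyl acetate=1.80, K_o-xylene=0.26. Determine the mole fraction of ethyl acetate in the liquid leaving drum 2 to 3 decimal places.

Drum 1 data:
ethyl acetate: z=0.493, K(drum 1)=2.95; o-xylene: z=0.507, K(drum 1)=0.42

Drum 1:
Let ψ₁ = V/F and solve Σ zᵢ(Kᵢ−1)/(1+ψ₁(Kᵢ−1)) = 0.
g(0) = ΣzᵢKᵢ − 1 = 0.667 and g(1) = 1 − Σzᵢ/Kᵢ = -0.374, so a root lies in (0, 1).
Newton iteration, ψ₁⁰ = 0.52:
  ψ₁ = 0.520: g = 0.0563, g' = -0.812 → ψ₁ = 0.589
  ψ₁ = 0.589: g = 0.0005, g' = -0.800 → ψ₁ = 0.590
Converged at ψ₁ = 0.590.
Drum-1 compositions:
  ethyl acetate: x = 0.229, y = 0.676
  o-xylene: x = 0.771, y = 0.324
Drum-2 feed = drum-1 vapor: z₂ = (0.6763, 0.3237).
Drum 2:
Rachford–Rice: g(ψ₂) = Σ zᵢ(Kᵢ−1)/(1+ψ₂(Kᵢ−1)) = 0.
Feasibility: ΣzᵢKᵢ = 1.301, Σzᵢ/Kᵢ = 1.621 — both > 1, two phases present.
Binary case is linear: z₁(K₁−1)(1+ψ₂(K₂−1)) + z₂(K₂−1)(1+ψ₂(K₁−1)) = 0
⇒ ψ₂ = [z₁(K₁−1)+z₂(K₂−1)] / [−(K₁−1)(K₂−1)] = 0.3015/0.5920 = 0.509
  ethyl acetate: x = 0.481, y = 0.865
  o-xylene: x = 0.519, y = 0.135

x_ethyl acetate (drum 2) = 0.481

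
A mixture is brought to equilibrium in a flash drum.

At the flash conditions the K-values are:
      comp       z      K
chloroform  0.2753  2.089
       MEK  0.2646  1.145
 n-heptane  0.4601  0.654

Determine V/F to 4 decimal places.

V/F = 0.6752

Newton–Raphson from V/F = 0.5:
  V/F = 0.5000: g = 0.03739, g' = -0.2222 → V/F = 0.6682
  V/F = 0.6682: g = 0.00143, g' = -0.2072 → V/F = 0.6751
Converged at V/F = 0.6752.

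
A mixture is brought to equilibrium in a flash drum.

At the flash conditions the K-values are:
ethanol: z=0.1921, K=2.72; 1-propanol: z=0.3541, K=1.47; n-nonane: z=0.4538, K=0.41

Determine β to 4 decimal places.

Newton iteration, β⁰ = 0.49:
  β = 0.4900: g = -0.06205, g' = -0.5316 → β = 0.3733
  β = 0.3733: g = -0.00055, g' = -0.5272 → β = 0.3722
Converged at β = 0.3722.

β = 0.3722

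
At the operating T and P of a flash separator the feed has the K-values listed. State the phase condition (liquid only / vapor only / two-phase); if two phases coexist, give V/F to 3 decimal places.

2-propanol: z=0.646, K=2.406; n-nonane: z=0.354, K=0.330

two-phase, V/F = 0.712

ΣzᵢKᵢ = 1.671; Σzᵢ/Kᵢ = 1.341.
Both exceed 1, so a two-phase solution exists.
Material balance + equilibrium reduce to Σ zᵢ(Kᵢ−1)/(1+ψ(Kᵢ−1)) = 0.
Binary case is linear: z₁(K₁−1)(1+ψ(K₂−1)) + z₂(K₂−1)(1+ψ(K₁−1)) = 0
⇒ ψ = [z₁(K₁−1)+z₂(K₂−1)] / [−(K₁−1)(K₂−1)] = 0.6711/0.9420 = 0.712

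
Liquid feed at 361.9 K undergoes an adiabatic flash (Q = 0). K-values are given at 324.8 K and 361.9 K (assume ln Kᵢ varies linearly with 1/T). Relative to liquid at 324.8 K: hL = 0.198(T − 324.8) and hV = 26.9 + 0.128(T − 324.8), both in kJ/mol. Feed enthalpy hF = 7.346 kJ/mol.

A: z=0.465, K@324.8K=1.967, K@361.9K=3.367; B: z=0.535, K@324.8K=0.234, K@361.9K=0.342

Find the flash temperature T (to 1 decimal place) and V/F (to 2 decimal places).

T = 334.2 K, V/F = 0.21

Adiabatic flash: solve Rachford–Rice at each trial T, then check hF = ψ·hV(T) + (1−ψ)·hL(T).
  T = 324.8 K: K = (1.967, 0.234), RR gives ψ = 0.054, H_out = 1.447 kJ/mol
  T = 361.9 K: K = (3.367, 0.342), RR gives ψ = 0.481, H_out = 19.027 kJ/mol
  T = 343.4 K: K = (2.613, 0.286), RR gives ψ = 0.320, H_out = 11.862 kJ/mol
  T = 334.1 K: K = (2.276, 0.259), RR gives ψ = 0.209, H_out = 7.317 kJ/mol
  T = 338.8 K: K = (2.443, 0.273), RR gives ψ = 0.269, H_out = 9.733 kJ/mol
  T = 336.5 K: K = (2.360, 0.266), RR gives ψ = 0.240, H_out = 8.585 kJ/mol
Linear interpolation between T = 334.1 (H_out = 7.317) and T = 336.5 (H_out = 8.585) on hF = 7.346 gives T ≈ 334.2 K, at which ψ = 0.21.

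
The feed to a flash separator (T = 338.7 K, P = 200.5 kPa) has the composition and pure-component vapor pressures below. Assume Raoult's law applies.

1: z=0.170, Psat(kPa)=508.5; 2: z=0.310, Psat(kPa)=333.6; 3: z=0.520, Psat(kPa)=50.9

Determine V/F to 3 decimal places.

V/F = 0.100

Raoult's law: Kᵢ = Pᵢˢᵃᵗ/P = Pᵢˢᵃᵗ/200.5.
  K_1 = 508.5/200.5 = 2.53616, K_2 = 333.6/200.5 = 1.66384, K_3 = 50.9/200.5 = 0.25387
Newton–Raphson from V/F = 0.62:
  V/F = 0.620: g = -0.4424, g' = -1.176 → V/F = 0.244
  V/F = 0.244: g = -0.1072, g' = -0.746 → V/F = 0.100
Converged at V/F = 0.100.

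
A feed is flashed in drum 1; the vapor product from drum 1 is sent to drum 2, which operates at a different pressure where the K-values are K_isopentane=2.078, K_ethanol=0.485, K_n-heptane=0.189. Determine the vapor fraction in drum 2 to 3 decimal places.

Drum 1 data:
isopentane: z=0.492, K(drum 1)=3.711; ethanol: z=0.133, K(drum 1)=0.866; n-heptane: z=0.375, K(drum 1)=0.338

V/F (drum 2) = 0.559

Drum 1:
Newton iteration, ψ₁⁰ = 0.6:
  ψ₁ = 0.600: g = 0.0766, g' = -0.979 → ψ₁ = 0.678
Converged at ψ₁ = 0.678.
Drum-1 compositions:
  isopentane: x = 0.173, y = 0.643
  ethanol: x = 0.146, y = 0.127
  n-heptane: x = 0.680, y = 0.230
Drum-2 feed = drum-1 vapor: z₂ = (0.6434, 0.1267, 0.2300).
Drum 2:
Iterate (Newton) starting at ψ₂ = 0.58:
  ψ₂ = 0.580: g = -0.0184, g' = -0.891 → ψ₂ = 0.559
Converged at ψ₂ = 0.559.
  isopentane: x = 0.401, y = 0.834
  ethanol: x = 0.178, y = 0.086
  n-heptane: x = 0.421, y = 0.080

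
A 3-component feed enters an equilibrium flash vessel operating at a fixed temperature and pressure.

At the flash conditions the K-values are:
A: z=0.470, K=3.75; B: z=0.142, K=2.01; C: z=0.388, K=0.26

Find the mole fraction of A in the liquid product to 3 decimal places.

x_A = 0.169

Rachford–Rice: g(V/F) = Σ zᵢ(Kᵢ−1)/(1+V/F(Kᵢ−1)) = 0.
Check two-phase: ΣzᵢKᵢ = 2.149 > 1 and Σzᵢ/Kᵢ = 1.688 > 1, so g(0) = 1.149 > 0 and g(1) = -0.688 < 0.
Newton–Raphson from V/F = 0.38:
  V/F = 0.380: g = 0.3362, g' = -1.337 → V/F = 0.632
  V/F = 0.632: g = 0.0208, g' = -1.277 → V/F = 0.648
Converged at V/F = 0.648.
Compositions from xᵢ = zᵢ/(1+V/F(Kᵢ−1)), yᵢ = Kᵢxᵢ:
  A: x = 0.169, y = 0.634
  B: x = 0.086, y = 0.173
  C: x = 0.745, y = 0.194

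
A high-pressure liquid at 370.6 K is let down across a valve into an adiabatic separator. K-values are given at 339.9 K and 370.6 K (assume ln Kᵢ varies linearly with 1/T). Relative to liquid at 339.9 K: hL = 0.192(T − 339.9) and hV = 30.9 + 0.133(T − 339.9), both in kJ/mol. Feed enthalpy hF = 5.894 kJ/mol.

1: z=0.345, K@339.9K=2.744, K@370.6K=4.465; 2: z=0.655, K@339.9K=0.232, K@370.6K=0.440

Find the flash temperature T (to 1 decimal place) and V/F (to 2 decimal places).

Adiabatic flash: solve Rachford–Rice at each trial T, then check hF = ψ·hV(T) + (1−ψ)·hL(T).
  T = 339.9 K: K = (2.744, 0.232), RR gives ψ = 0.074, H_out = 2.276 kJ/mol
  T = 370.6 K: K = (4.465, 0.440), RR gives ψ = 0.427, H_out = 18.316 kJ/mol
  T = 355.2 K: K = (3.534, 0.324), RR gives ψ = 0.252, H_out = 10.486 kJ/mol
  T = 347.5 K: K = (3.120, 0.275), RR gives ψ = 0.167, H_out = 6.537 kJ/mol
  T = 343.7 K: K = (2.928, 0.253), RR gives ψ = 0.122, H_out = 4.471 kJ/mol
  T = 345.6 K: K = (3.023, 0.264), RR gives ψ = 0.145, H_out = 5.518 kJ/mol
Linear interpolation between T = 345.6 (H_out = 5.518) and T = 347.5 (H_out = 6.537) on hF = 5.894 gives T ≈ 346.3 K, at which ψ = 0.15.

T = 346.3 K, V/F = 0.15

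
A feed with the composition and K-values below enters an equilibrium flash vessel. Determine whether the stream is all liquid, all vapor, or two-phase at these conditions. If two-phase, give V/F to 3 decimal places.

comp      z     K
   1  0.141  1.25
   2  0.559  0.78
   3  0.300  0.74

all liquid

ΣzᵢKᵢ = 0.834; Σzᵢ/Kᵢ = 1.235.
Since ΣzᵢKᵢ < 1 the mixture is below its bubble point — single liquid phase.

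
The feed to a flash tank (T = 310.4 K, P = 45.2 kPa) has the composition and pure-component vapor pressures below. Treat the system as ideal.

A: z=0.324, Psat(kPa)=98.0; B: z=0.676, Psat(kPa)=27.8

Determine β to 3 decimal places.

β = 0.263

Raoult's law: Kᵢ = Pᵢˢᵃᵗ/P = Pᵢˢᵃᵗ/45.2.
  K_A = 98.0/45.2 = 2.16814, K_B = 27.8/45.2 = 0.61504
Material balance + equilibrium reduce to Σ zᵢ(Kᵢ−1)/(1+β(Kᵢ−1)) = 0.
Check two-phase: ΣzᵢKᵢ = 1.118 > 1 and Σzᵢ/Kᵢ = 1.249 > 1, so g(0) = 0.118 > 0 and g(1) = -0.249 < 0.
Binary case is linear: z₁(K₁−1)(1+β(K₂−1)) + z₂(K₂−1)(1+β(K₁−1)) = 0
⇒ β = [z₁(K₁−1)+z₂(K₂−1)] / [−(K₁−1)(K₂−1)] = 0.1182/0.4497 = 0.263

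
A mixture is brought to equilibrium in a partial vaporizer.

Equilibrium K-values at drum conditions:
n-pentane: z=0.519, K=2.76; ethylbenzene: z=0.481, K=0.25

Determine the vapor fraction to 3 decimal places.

ψ = 0.419

Rachford–Rice: g(ψ) = Σ zᵢ(Kᵢ−1)/(1+ψ(Kᵢ−1)) = 0.
Feasibility: ΣzᵢKᵢ = 1.553, Σzᵢ/Kᵢ = 2.112 — both > 1, two phases present.
Binary case is linear: z₁(K₁−1)(1+ψ(K₂−1)) + z₂(K₂−1)(1+ψ(K₁−1)) = 0
⇒ ψ = [z₁(K₁−1)+z₂(K₂−1)] / [−(K₁−1)(K₂−1)] = 0.5527/1.3200 = 0.419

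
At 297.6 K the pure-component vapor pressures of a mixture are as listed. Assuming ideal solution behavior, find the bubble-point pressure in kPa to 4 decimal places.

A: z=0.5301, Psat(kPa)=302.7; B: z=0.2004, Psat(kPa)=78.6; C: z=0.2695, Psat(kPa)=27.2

Pbub = 183.5431 kPa

At the bubble point ψ → 0, so ΣzᵢKᵢ = 1 with Kᵢ = Pᵢˢᵃᵗ/P ⇒ P = ΣzᵢPᵢˢᵃᵗ.
P = 0.5301·302.7 + 0.2004·78.6 + 0.2695·27.2 = 183.5431 kPa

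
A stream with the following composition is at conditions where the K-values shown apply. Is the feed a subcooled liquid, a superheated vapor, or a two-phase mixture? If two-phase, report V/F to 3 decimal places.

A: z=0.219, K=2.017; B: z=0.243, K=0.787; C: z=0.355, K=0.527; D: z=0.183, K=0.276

ΣzᵢKᵢ = 0.871; Σzᵢ/Kᵢ = 1.754.
Since ΣzᵢKᵢ < 1 the mixture is below its bubble point — single liquid phase.

subcooled liquid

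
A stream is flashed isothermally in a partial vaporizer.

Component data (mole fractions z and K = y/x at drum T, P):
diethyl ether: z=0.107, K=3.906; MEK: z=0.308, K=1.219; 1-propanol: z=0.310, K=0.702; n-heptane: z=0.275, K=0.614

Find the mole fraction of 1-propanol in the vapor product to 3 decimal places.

Let ψ = V/F and solve Σ zᵢ(Kᵢ−1)/(1+ψ(Kᵢ−1)) = 0.
g(0) = ΣzᵢKᵢ − 1 = 0.180 and g(1) = 1 − Σzᵢ/Kᵢ = -0.170, so a root lies in (0, 1).
Newton iteration, ψ⁰ = 0.5:
  ψ = 0.500: g = -0.0525, g' = -0.263 → ψ = 0.300
  ψ = 0.300: g = 0.0078, g' = -0.356 → ψ = 0.322
  ψ = 0.322: g = 0.0002, g' = -0.341 → ψ = 0.323
Converged at ψ = 0.323.
Compositions from xᵢ = zᵢ/(1+ψ(Kᵢ−1)), yᵢ = Kᵢxᵢ:
  diethyl ether: x = 0.055, y = 0.216
  MEK: x = 0.288, y = 0.351
  1-propanol: x = 0.343, y = 0.241
  n-heptane: x = 0.314, y = 0.193

y_1-propanol = 0.241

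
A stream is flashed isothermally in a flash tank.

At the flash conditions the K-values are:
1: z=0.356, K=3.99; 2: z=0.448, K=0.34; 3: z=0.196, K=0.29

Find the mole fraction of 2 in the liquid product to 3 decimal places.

x_2 = 0.564

Material balance + equilibrium reduce to Σ zᵢ(Kᵢ−1)/(1+V/F(Kᵢ−1)) = 0.
Check two-phase: ΣzᵢKᵢ = 1.630 > 1 and Σzᵢ/Kᵢ = 2.083 > 1, so g(0) = 0.630 > 0 and g(1) = -1.083 < 0.
Newton iteration, V/F⁰ = 0.56:
  V/F = 0.560: g = -0.3020, g' = -1.208 → V/F = 0.310
  V/F = 0.310: g = 0.0022, g' = -1.328 → V/F = 0.312
Converged at V/F = 0.312.
Compositions from xᵢ = zᵢ/(1+V/F(Kᵢ−1)), yᵢ = Kᵢxᵢ:
  1: x = 0.184, y = 0.735
  2: x = 0.564, y = 0.192
  3: x = 0.252, y = 0.073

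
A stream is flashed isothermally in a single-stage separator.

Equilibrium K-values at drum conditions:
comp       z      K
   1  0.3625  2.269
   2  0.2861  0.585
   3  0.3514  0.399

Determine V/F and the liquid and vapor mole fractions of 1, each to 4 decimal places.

V/F = 0.1956, x_1 = 0.2904, y_1 = 0.6590

Rachford–Rice: g(V/F) = Σ zᵢ(Kᵢ−1)/(1+V/F(Kᵢ−1)) = 0.
Check two-phase: ΣzᵢKᵢ = 1.1301 > 1 and Σzᵢ/Kᵢ = 1.5295 > 1, so g(0) = 0.1301 > 0 and g(1) = -0.5295 < 0.
Newton iteration, V/F⁰ = 0.5:
  V/F = 0.5000: g = -0.17030, g' = -0.5564 → V/F = 0.1939
  V/F = 0.1939: g = 0.00100, g' = -0.5969 → V/F = 0.1956
Converged at V/F = 0.1956.
Compositions from xᵢ = zᵢ/(1+V/F(Kᵢ−1)), yᵢ = Kᵢxᵢ:
  1: x = 0.2904, y = 0.6590
  2: x = 0.3114, y = 0.1822
  3: x = 0.3982, y = 0.1589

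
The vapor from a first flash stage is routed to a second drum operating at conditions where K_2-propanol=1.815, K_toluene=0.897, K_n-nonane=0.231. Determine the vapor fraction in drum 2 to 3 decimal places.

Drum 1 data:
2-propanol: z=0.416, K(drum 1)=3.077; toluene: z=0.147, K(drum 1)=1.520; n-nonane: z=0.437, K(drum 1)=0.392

V/F (drum 2) = 0.424

Drum 1:
Rachford–Rice: g(ψ₁) = Σ zᵢ(Kᵢ−1)/(1+ψ₁(Kᵢ−1)) = 0.
Check two-phase: ΣzᵢKᵢ = 1.675 > 1 and Σzᵢ/Kᵢ = 1.347 > 1, so g(0) = 0.675 > 0 and g(1) = -0.347 < 0.
Newton–Raphson from ψ₁ = 0.33:
  ψ₁ = 0.330: g = 0.2455, g' = -0.914 → ψ₁ = 0.599
  ψ₁ = 0.599: g = 0.0256, g' = -0.779 → ψ₁ = 0.632
Converged at ψ₁ = 0.632.
Drum-1 compositions:
  2-propanol: x = 0.180, y = 0.554
  toluene: x = 0.111, y = 0.168
  n-nonane: x = 0.709, y = 0.278
Drum-2 feed = drum-1 vapor: z₂ = (0.5537, 0.1682, 0.2781).
Drum 2:
Rachford–Rice: g(ψ₂) = Σ zᵢ(Kᵢ−1)/(1+ψ₂(Kᵢ−1)) = 0.
g(0) = ΣzᵢKᵢ − 1 = 0.220 and g(1) = 1 − Σzᵢ/Kᵢ = -0.696, so a root lies in (0, 1).
Iterate (Newton) starting at ψ₂ = 0.41:
  ψ₂ = 0.410: g = 0.0079, g' = -0.559 → ψ₂ = 0.424
Converged at ψ₂ = 0.424.
  2-propanol: x = 0.412, y = 0.747
  toluene: x = 0.176, y = 0.158
  n-nonane: x = 0.413, y = 0.095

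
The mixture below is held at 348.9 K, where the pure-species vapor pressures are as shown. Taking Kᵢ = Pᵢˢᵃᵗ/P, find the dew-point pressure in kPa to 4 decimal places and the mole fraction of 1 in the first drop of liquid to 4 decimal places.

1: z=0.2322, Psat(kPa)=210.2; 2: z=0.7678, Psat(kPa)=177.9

At the dew point ψ → 1, so Σzᵢ/Kᵢ = 1 with Kᵢ = Pᵢˢᵃᵗ/P ⇒ 1/P = Σzᵢ/Pᵢˢᵃᵗ.
1/P = 0.2322/210.2 + 0.7678/177.9 = 0.0054206 ⇒ P = 184.4824 kPa
xᵢ = zᵢP/Pᵢˢᵃᵗ ⇒ x_1 = 0.2322·184.4824/210.2 = 0.2038

Pdew = 184.4824 kPa, x_1 = 0.2038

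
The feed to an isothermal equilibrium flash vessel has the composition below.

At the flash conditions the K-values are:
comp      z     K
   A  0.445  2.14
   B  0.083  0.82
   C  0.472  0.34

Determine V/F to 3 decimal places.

Newton–Raphson from V/F = 0.4:
  V/F = 0.400: g = -0.0909, g' = -0.655 → V/F = 0.261
  V/F = 0.261: g = -0.0012, g' = -0.647 → V/F = 0.259
Converged at V/F = 0.259.

V/F = 0.259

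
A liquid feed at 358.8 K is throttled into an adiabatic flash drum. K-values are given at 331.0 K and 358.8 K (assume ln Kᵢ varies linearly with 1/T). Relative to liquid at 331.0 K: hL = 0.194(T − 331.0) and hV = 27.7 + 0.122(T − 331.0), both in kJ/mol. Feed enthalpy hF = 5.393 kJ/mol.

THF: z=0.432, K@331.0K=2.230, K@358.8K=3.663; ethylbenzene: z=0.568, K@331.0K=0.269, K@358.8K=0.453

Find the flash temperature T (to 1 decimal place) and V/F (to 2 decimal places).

Adiabatic flash: solve Rachford–Rice at each trial T, then check hF = ψ·hV(T) + (1−ψ)·hL(T).
  T = 331.0 K: K = (2.230, 0.269), RR gives ψ = 0.129, H_out = 3.578 kJ/mol
  T = 358.8 K: K = (3.663, 0.453), RR gives ψ = 0.576, H_out = 20.208 kJ/mol
  T = 344.9 K: K = (2.887, 0.353), RR gives ψ = 0.366, H_out = 12.480 kJ/mol
  T = 337.9 K: K = (2.542, 0.309), RR gives ψ = 0.256, H_out = 8.313 kJ/mol
  T = 334.4 K: K = (2.380, 0.288), RR gives ψ = 0.195, H_out = 6.019 kJ/mol
  T = 332.7 K: K = (2.304, 0.278), RR gives ψ = 0.163, H_out = 4.829 kJ/mol
Linear interpolation between T = 332.7 (H_out = 4.829) and T = 334.4 (H_out = 6.019) on hF = 5.393 gives T ≈ 333.5 K, at which ψ = 0.18.

T = 333.5 K, V/F = 0.18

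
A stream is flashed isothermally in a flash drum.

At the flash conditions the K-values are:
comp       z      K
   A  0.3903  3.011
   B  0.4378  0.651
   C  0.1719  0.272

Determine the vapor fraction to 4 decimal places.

Let ψ = V/F and solve Σ zᵢ(Kᵢ−1)/(1+ψ(Kᵢ−1)) = 0.
g(0) = ΣzᵢKᵢ − 1 = 0.5070 and g(1) = 1 − Σzᵢ/Kᵢ = -0.4341, so a root lies in (0, 1).
Newton–Raphson from ψ = 0.5:
  ψ = 0.5000: g = 0.00951, g' = -0.6959 → ψ = 0.5137
Converged at ψ = 0.5137.

ψ = 0.5137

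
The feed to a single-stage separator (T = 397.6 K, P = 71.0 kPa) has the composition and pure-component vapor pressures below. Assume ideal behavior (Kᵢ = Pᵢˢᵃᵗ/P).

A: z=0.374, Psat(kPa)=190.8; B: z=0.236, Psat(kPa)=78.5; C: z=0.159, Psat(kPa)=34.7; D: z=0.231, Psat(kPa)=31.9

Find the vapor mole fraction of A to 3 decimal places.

y_A = 0.476

Raoult's law: Kᵢ = Pᵢˢᵃᵗ/P = Pᵢˢᵃᵗ/71.0.
  K_A = 190.8/71.0 = 2.68732, K_B = 78.5/71.0 = 1.10563, K_C = 34.7/71.0 = 0.48873, K_D = 31.9/71.0 = 0.44930
Rachford–Rice: g(ψ) = Σ zᵢ(Kᵢ−1)/(1+ψ(Kᵢ−1)) = 0.
Feasibility: ΣzᵢKᵢ = 1.447, Σzᵢ/Kᵢ = 1.192 — both > 1, two phases present.
Newton–Raphson from ψ = 0.5:
  ψ = 0.500: g = 0.0812, g' = -0.524 → ψ = 0.655
  ψ = 0.655: g = 0.0019, g' = -0.508 → ψ = 0.659
Converged at ψ = 0.659.
Compositions from xᵢ = zᵢ/(1+ψ(Kᵢ−1)), yᵢ = Kᵢxᵢ:
  A: x = 0.177, y = 0.476
  B: x = 0.221, y = 0.244
  C: x = 0.240, y = 0.117
  D: x = 0.362, y = 0.163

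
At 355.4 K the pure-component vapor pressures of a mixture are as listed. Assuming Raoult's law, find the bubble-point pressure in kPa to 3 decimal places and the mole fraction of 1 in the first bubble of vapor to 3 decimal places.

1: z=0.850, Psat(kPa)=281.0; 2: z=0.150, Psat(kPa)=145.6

At the bubble point ψ → 0, so ΣzᵢKᵢ = 1 with Kᵢ = Pᵢˢᵃᵗ/P ⇒ P = ΣzᵢPᵢˢᵃᵗ.
P = 0.850·281.0 + 0.150·145.6 = 260.690 kPa
yᵢ = zᵢPᵢˢᵃᵗ/P ⇒ y_1 = 0.850·281.0/260.690 = 0.916

Pbub = 260.690 kPa, y_1 = 0.916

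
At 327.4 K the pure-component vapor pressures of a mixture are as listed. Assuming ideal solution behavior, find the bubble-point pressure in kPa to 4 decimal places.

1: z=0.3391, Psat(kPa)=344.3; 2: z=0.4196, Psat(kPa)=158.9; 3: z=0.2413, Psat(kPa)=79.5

At the bubble point ψ → 0, so ΣzᵢKᵢ = 1 with Kᵢ = Pᵢˢᵃᵗ/P ⇒ P = ΣzᵢPᵢˢᵃᵗ.
P = 0.3391·344.3 + 0.4196·158.9 + 0.2413·79.5 = 202.6099 kPa

Pbub = 202.6099 kPa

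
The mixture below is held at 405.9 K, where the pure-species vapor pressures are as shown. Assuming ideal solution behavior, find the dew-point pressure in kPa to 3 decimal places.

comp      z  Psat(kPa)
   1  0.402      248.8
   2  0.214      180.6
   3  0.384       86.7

Pdew = 138.317 kPa

At the dew point ψ → 1, so Σzᵢ/Kᵢ = 1 with Kᵢ = Pᵢˢᵃᵗ/P ⇒ 1/P = Σzᵢ/Pᵢˢᵃᵗ.
1/P = 0.402/248.8 + 0.214/180.6 + 0.384/86.7 = 0.007230 ⇒ P = 138.317 kPa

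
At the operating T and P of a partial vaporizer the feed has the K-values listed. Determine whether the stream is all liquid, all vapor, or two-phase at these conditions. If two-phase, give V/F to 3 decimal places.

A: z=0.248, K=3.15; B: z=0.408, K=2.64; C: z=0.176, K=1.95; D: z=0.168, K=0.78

all vapor

ΣzᵢKᵢ = 2.333; Σzᵢ/Kᵢ = 0.539.
Since Σzᵢ/Kᵢ < 1 the mixture is above its dew point — single vapor phase.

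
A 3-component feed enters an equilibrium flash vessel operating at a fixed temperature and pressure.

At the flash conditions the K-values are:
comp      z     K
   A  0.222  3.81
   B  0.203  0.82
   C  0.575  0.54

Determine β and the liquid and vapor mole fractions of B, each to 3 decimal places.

β = 0.290, x_B = 0.214, y_B = 0.176

Let β = V/F and solve Σ zᵢ(Kᵢ−1)/(1+β(Kᵢ−1)) = 0.
Feasibility: ΣzᵢKᵢ = 1.323, Σzᵢ/Kᵢ = 1.371 — both > 1, two phases present.
Newton–Raphson from β = 0.5:
  β = 0.500: g = -0.1243, g' = -0.516 → β = 0.259
  β = 0.259: g = 0.0223, g' = -0.751 → β = 0.289
  β = 0.289: g = 0.0007, g' = -0.703 → β = 0.290
Converged at β = 0.290.
Compositions from xᵢ = zᵢ/(1+β(Kᵢ−1)), yᵢ = Kᵢxᵢ:
  A: x = 0.122, y = 0.466
  B: x = 0.214, y = 0.176
  C: x = 0.663, y = 0.358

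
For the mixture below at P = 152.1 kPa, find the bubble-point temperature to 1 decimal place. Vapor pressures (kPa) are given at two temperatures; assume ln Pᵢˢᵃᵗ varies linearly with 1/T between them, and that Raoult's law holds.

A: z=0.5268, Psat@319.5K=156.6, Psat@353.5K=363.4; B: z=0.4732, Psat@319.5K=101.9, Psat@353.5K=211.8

Bubble-point temperature: ΣzᵢPᵢˢᵃᵗ(T) = P. Interpolate ln Pᵢˢᵃᵗ = aᵢ + bᵢ/T.
  T = 319.5 K: ΣzᵢPᵢˢᵃᵗ = 130.72 kPa
  T = 353.5 K: ΣzᵢPᵢˢᵃᵗ = 291.66 kPa
  T = 336.5 K: ΣzᵢPᵢˢᵃᵗ = 199.19 kPa
  T = 328.0 K: ΣzᵢPᵢˢᵃᵗ = 162.23 kPa
  T = 323.8 K: ΣzᵢPᵢˢᵃᵗ = 146.01 kPa
  T = 325.9 K: ΣzᵢPᵢˢᵃᵗ = 153.96 kPa
Interpolating between 323.8 K and 325.9 K gives T ≈ 325.4 K.

T = 325.4 K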